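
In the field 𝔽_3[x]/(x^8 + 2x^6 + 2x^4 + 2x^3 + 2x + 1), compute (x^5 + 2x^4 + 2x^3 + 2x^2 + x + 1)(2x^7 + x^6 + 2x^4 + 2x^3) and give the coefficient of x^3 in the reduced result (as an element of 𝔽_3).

1

Multiply in 𝔽_3[x]: (x^5 + 2x^4 + 2x^3 + 2x^2 + x + 1)·(2x^7 + x^6 + 2x^4 + 2x^3) = 2x^12 + 2x^11 + 2x^9 + x^8 + 2x^7 + x^4 + 2x^3.
Reduce using x^8 ≡ x^6 + x^4 + x^3 + x + 2 (mod x^8 + 2x^6 + 2x^4 + 2x^3 + 2x + 1).
Reduced: x^7 + 2x^5 + x^4 + x^3 + 2x^2 + x + 1.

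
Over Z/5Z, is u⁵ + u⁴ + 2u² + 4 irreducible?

No

Write m(u) = u⁵ + u⁴ + 2u² + 4.
Check for roots in Z/5Z: m(0) = 4; m(1) = 3; m(2) = 0 → root; m(3) = 1; m(4) = 1.
m(2) = 0, so (u − 2) divides m(u); m is reducible.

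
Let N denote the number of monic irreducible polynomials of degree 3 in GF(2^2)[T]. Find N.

20

By the necklace-counting formula, N_4(3) = (1/3) Σ_{d|3} μ(3/d)·4^d.
Divisors of 3: 1, 3; μ(3/d) for each: -1, 1.
Σ = − 4^1 + 4^3 = 60.
N = 60/3 = 20.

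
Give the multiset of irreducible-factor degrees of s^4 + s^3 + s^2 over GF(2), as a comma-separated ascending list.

1, 1, 2

Write h(s) = s^4 + s^3 + s^2.
Roots in GF(2): h(0) = 0 → root; h(1) = 1.
Linear factors from roots: (s).
Complete factorization: h(s) = (s)^2·(s^2 + s + 1).
Factor degrees with multiplicity: 1 + 1 + 2 = 4.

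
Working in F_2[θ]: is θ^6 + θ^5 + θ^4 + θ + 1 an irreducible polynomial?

Yes

Write m(θ) = θ^6 + θ^5 + θ^4 + θ + 1.
Check for roots in F_2: m(0) = 1; m(1) = 1.
No roots, so no linear factors.
Monic irreducibles of degree 2 over GF(2): θ^2 + θ + 1.
None of them divide m (all give nonzero remainder).
Monic irreducibles of degree 3 over GF(2): θ^3 + θ + 1, θ^3 + θ^2 + 1.
None of them divide m (all give nonzero remainder).
No irreducible factor of degree ≤ 3 exists, so m is irreducible over GF(2).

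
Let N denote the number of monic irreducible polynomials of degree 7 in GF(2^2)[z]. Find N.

By the necklace-counting formula, N_4(7) = (1/7) Σ_{d|7} μ(7/d)·4^d.
Divisors of 7: 1, 7; μ(7/d) for each: -1, 1.
Σ = − 4^1 + 4^7 = 16380.
N = 16380/7 = 2340.

2340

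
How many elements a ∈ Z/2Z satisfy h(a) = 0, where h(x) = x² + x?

2

Evaluate at each of the 2 elements of Z/2Z:
h(0) = 0 → root; h(1) = 0 → root.
Roots: {0, 1}.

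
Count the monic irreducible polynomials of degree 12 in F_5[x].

20343700

Gauss's count: N_{5}(12) = (1/12) Σ_{d|12} μ(12/d)·5^d.
Divisors of 12: 1, 2, 3, 4, 6, 12; μ(12/d) for each: 0, 1, 0, -1, -1, 1.
Σ = 5^2 − 5^4 − 5^6 + 5^12 = 244124400.
N = 244124400/12 = 20343700.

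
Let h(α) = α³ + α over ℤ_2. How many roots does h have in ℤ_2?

Evaluate at each of the 2 elements of ℤ_2:
h(0) = 0 → root; h(1) = 0 → root.
Roots: {0, 1}.

2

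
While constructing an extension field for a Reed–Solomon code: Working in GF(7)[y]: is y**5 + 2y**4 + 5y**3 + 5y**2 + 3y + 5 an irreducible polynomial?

No

Write m(y) = y**5 + 2y**4 + 5y**3 + 5y**2 + 3y + 5.
Check for roots in GF(7): m(0) = 5; m(1) = 0 → root; m(2) = 2; m(3) = 4; m(4) = 0 → root; m(5) = 0 → root; m(6) = 3.
m(1) = 0, so (y − 1) divides m(y); m is reducible.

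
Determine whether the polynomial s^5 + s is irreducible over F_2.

No

Write h(s) = s^5 + s.
Check for roots in F_2: h(0) = 0 → root; h(1) = 0 → root.
h(0) = 0, so (s) divides h(s); h is reducible.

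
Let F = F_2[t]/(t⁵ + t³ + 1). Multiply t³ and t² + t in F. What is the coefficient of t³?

Multiply in F_2[t]: (t³)·(t² + t) = t⁵ + t⁴.
Reduce using t⁵ ≡ t³ + 1 (mod t⁵ + t³ + 1).
Reduced: t⁴ + t³ + 1.

1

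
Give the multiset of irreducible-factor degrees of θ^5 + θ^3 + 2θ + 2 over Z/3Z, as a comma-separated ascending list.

1, 2, 2

Write g(θ) = θ^5 + θ^3 + 2θ + 2.
Roots in Z/3Z: g(0) = 2; g(1) = 0 → root; g(2) = 1.
Linear factors from roots: (θ + 2).
Complete factorization: g(θ) = (θ + 2)·(θ^2 + 2θ + 2)^2.
Factor degrees with multiplicity: 1 + 2 + 2 = 5.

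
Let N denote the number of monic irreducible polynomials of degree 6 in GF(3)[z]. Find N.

116

By the necklace-counting formula, N_3(6) = (1/6) Σ_{d|6} μ(6/d)·3^d.
Divisors of 6: 1, 2, 3, 6; μ(6/d) for each: 1, -1, -1, 1.
Σ = 3^1 − 3^2 − 3^3 + 3^6 = 696.
N = 696/6 = 116.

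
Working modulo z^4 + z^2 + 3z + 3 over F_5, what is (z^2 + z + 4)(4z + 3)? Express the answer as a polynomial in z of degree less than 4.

Multiply in F_5[z]: (z^2 + z + 4)·(4z + 3) = 4z^3 + 2z^2 + 4z + 2.
Reduced: 4z^3 + 2z^2 + 4z + 2.

4z^3 + 2z^2 + 4z + 2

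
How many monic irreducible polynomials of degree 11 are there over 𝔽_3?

The number of monic irreducibles of degree 11 over GF(3) is (1/11)·Σ_{d∣11} μ(11/d) 3^d.
Divisors of 11: 1, 11; μ(11/d) for each: -1, 1.
Σ = − 3^1 + 3^11 = 177144.
N = 177144/11 = 16104.

16104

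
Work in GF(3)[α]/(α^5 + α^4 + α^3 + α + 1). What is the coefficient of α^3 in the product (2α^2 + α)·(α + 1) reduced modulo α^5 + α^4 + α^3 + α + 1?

Multiply in GF(3)[α]: (2α^2 + α)·(α + 1) = 2α^3 + α.
Reduced: 2α^3 + α.

2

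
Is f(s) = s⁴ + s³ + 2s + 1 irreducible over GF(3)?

Yes

Check for roots in GF(3): f(0) = 1; f(1) = 2; f(2) = 2.
No roots, so no linear factors.
Monic irreducibles of degree 2 over GF(3): s² + 1, s² + s + 2, s² + 2s + 2.
None of them divide f (all give nonzero remainder).
No irreducible factor of degree ≤ 2 exists, so f is irreducible over GF(3).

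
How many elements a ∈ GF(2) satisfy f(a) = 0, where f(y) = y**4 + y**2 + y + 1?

1

Evaluate at each of the 2 elements of GF(2):
f(0) = 1; f(1) = 0 → root.
Roots: {1}.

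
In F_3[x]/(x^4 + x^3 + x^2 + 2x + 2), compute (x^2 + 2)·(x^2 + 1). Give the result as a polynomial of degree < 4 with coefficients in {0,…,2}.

Multiply in F_3[x]: (x^2 + 2)·(x^2 + 1) = x^4 + 2.
Reduce using x^4 ≡ 2x^3 + 2x^2 + x + 1 (mod x^4 + x^3 + x^2 + 2x + 2).
Reduced: 2x^3 + 2x^2 + x.

2x^3 + 2x^2 + x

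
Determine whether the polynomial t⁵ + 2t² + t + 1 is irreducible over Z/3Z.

Write P(t) = t⁵ + 2t² + t + 1.
Check for roots in Z/3Z: P(0) = 1; P(1) = 2; P(2) = 1.
No roots, so no linear factors.
Monic irreducibles of degree 2 over GF(3): t² + 1, t² + t + 2, t² + 2t + 2.
None of them divide P (all give nonzero remainder).
No irreducible factor of degree ≤ 2 exists, so P is irreducible over GF(3).

Yes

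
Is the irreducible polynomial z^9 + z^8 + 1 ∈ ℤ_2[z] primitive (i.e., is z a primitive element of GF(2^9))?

No

Write f(z) = z^9 + z^8 + 1.
|GF(2^9)^×| = 2^9 − 1 = 511. Prime factorization: 511 = 7·73.
f is primitive ⇔ z has order 511 in GF(2)[z]/(f), i.e. z^(511/q) ≠ 1 for each prime q | 511.
z^(73) mod f = 1
z^(7) mod f = z^7.
Since z^(73) = 1, the order of z divides 73 < 511; not primitive.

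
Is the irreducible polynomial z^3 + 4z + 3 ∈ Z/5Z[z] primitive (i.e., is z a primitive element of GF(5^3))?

Yes

Write f(z) = z^3 + 4z + 3.
|GF(5^3)^×| = 5^3 − 1 = 124. Prime factorization: 124 = 2^2·31.
f is primitive ⇔ z has order 124 in GF(5)[z]/(f), i.e. z^(124/q) ≠ 1 for each prime q | 124.
z^(62) mod f = 4.
z^(4) mod f = z^2 + 2z.
None equal 1, so z has full order 124; f is primitive.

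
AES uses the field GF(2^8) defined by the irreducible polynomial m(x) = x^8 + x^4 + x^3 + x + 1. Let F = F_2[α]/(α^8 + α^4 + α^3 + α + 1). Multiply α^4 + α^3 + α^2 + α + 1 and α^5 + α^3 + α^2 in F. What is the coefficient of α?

0

Multiply in F_2[α]: (α^4 + α^3 + α^2 + α + 1)·(α^5 + α^3 + α^2) = α^9 + α^8 + α^6 + α^5 + α^2.
Reduce using α^8 ≡ α^4 + α^3 + α + 1 (mod α^8 + α^4 + α^3 + α + 1).
Reduced: α^6 + α^3 + 1.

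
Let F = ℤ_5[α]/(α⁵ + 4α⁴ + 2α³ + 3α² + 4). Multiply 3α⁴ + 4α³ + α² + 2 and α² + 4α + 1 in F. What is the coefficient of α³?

Multiply in ℤ_5[α]: (3α⁴ + 4α³ + α² + 2)·(α² + 4α + 1) = 3α⁶ + α⁵ + 3α³ + 3α² + 3α + 2.
Reduce using α⁵ ≡ α⁴ + 3α³ + 2α² + 1 (mod α⁵ + 4α⁴ + 2α³ + 3α² + 4).
Reduced: 3α⁴ + α³ + α² + α + 1.

1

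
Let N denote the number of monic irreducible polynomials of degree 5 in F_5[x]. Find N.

624

The number of monic irreducibles of degree 5 over GF(5) is (1/5)·Σ_{d∣5} μ(5/d) 5^d.
Divisors of 5: 1, 5; μ(5/d) for each: -1, 1.
Σ = − 5^1 + 5^5 = 3120.
N = 3120/5 = 624.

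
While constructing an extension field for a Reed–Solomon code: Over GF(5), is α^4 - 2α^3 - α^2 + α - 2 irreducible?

Yes

Write m(α) = α^4 - 2α^3 - α^2 + α - 2.
Check for roots in GF(5): m(0) = 3; m(1) = 2; m(2) = 1; m(3) = 4; m(4) = 4.
No roots, so no linear factors.
Degree-2 irreducible divisors: test the 10 monic irreducibles of degree 2 over GF(5).
None of them divide m (all give nonzero remainder).
No irreducible factor of degree ≤ 2 exists, so m is irreducible over GF(5).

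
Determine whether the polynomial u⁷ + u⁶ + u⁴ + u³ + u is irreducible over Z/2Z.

Write g(u) = u⁷ + u⁶ + u⁴ + u³ + u.
Check for roots in Z/2Z: g(0) = 0 → root; g(1) = 1.
g(0) = 0, so (u) divides g(u); g is reducible.

No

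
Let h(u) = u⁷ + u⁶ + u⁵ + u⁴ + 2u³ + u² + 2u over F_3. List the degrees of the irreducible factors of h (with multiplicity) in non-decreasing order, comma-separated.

1, 1, 1, 2, 2

Roots in F_3: h(0) = 0 → root; h(1) = 0 → root; h(2) = 0 → root.
Linear factors from roots: (u), (u + 2), (u + 1).
Complete factorization: h(u) = (u)·(u + 1)·(u + 2)·(u² + 2u + 2)^2.
Factor degrees with multiplicity: 1 + 1 + 1 + 2 + 2 = 7.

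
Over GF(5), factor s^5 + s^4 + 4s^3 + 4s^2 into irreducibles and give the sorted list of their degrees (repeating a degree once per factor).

1, 1, 1, 1, 1

Write h(s) = s^5 + s^4 + 4s^3 + 4s^2.
Roots in GF(5): h(0) = 0 → root; h(1) = 0 → root; h(2) = 1; h(3) = 3; h(4) = 0 → root.
Linear factors from roots: (s), (s + 4), (s + 1).
Complete factorization: h(s) = (s + 4)·(s)^2·(s + 1)^2.
Factor degrees with multiplicity: 1 + 1 + 1 + 1 + 1 = 5.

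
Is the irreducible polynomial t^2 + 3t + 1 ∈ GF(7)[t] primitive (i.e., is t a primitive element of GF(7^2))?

Write f(t) = t^2 + 3t + 1.
|GF(7^2)^×| = 7^2 − 1 = 48. Prime factorization: 48 = 2^4·3.
f is primitive ⇔ t has order 48 in GF(7)[t]/(f), i.e. t^(48/q) ≠ 1 for each prime q | 48.
t^(24) mod f = 1
t^(16) mod f = 1
Since t^(24) = 1, the order of t divides 24 < 48; not primitive.

No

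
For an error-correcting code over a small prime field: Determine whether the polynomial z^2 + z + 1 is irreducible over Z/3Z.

Write g(z) = z^2 + z + 1.
Check for roots in Z/3Z: g(0) = 1; g(1) = 0 → root; g(2) = 1.
g(1) = 0, so (z − 1) divides g(z); g is reducible.

No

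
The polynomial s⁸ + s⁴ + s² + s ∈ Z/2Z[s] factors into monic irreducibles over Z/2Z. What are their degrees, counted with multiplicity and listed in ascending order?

Write f(s) = s⁸ + s⁴ + s² + s.
Roots in Z/2Z: f(0) = 0 → root; f(1) = 0 → root.
Linear factors from roots: (s), (s + 1).
Complete factorization: f(s) = (s)·(s + 1)·(s² + s + 1)·(s⁴ + s + 1).
Factor degrees with multiplicity: 1 + 1 + 2 + 4 = 8.

1, 1, 2, 4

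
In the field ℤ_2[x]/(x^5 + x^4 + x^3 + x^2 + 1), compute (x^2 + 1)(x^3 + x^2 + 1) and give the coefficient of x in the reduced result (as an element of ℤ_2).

0

Multiply in ℤ_2[x]: (x^2 + 1)·(x^3 + x^2 + 1) = x^5 + x^4 + x^3 + 1.
Reduce using x^5 ≡ x^4 + x^3 + x^2 + 1 (mod x^5 + x^4 + x^3 + x^2 + 1).
Reduced: x^2.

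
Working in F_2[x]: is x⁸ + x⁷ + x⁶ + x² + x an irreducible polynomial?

Write g(x) = x⁸ + x⁷ + x⁶ + x² + x.
Check for roots in F_2: g(0) = 0 → root; g(1) = 1.
g(0) = 0, so (x) divides g(x); g is reducible.

No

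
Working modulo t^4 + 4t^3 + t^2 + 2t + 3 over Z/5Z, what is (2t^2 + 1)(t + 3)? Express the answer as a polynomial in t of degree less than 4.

2t^3 + t^2 + t + 3

Multiply in Z/5Z[t]: (2t^2 + 1)·(t + 3) = 2t^3 + t^2 + t + 3.
Reduced: 2t^3 + t^2 + t + 3.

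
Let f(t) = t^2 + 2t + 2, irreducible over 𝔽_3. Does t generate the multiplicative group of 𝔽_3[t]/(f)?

Yes

|GF(3^2)^×| = 3^2 − 1 = 8. Prime factorization: 8 = 2^3.
f is primitive ⇔ t has order 8 in GF(3)[t]/(f), i.e. t^(8/q) ≠ 1 for each prime q | 8.
t^(4) mod f = 2.
None equal 1, so t has full order 8; f is primitive.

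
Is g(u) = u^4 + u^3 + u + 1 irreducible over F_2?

No

Check for roots in F_2: g(0) = 1; g(1) = 0 → root.
g(1) = 0, so (u − 1) divides g(u); g is reducible.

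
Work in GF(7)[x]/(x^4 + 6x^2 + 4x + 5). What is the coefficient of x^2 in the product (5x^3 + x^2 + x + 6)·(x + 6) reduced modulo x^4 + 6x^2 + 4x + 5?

Multiply in GF(7)[x]: (5x^3 + x^2 + x + 6)·(x + 6) = 5x^4 + 3x^3 + 5x + 1.
Reduce using x^4 ≡ x^2 + 3x + 2 (mod x^4 + 6x^2 + 4x + 5).
Reduced: 3x^3 + 5x^2 + 6x + 4.

5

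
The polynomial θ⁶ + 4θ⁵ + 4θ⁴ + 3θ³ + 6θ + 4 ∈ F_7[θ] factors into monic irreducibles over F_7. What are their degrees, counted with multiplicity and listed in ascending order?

1, 1, 2, 2

Write h(θ) = θ⁶ + 4θ⁵ + 4θ⁴ + 3θ³ + 6θ + 4.
Linear factors from roots: (θ + 4), (θ + 3).
Complete factorization: h(θ) = (θ + 3)·(θ + 4)·(θ² + 1)·(θ² + 4θ + 5).
Factor degrees with multiplicity: 1 + 1 + 2 + 2 = 6.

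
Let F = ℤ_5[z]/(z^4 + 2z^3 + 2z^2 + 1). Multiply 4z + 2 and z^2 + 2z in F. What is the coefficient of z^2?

Multiply in ℤ_5[z]: (4z + 2)·(z^2 + 2z) = 4z^3 + 4z.
Reduced: 4z^3 + 4z.

0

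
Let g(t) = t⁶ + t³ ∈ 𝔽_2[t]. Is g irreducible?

Check for roots in 𝔽_2: g(0) = 0 → root; g(1) = 0 → root.
g(0) = 0, so (t) divides g(t); g is reducible.

No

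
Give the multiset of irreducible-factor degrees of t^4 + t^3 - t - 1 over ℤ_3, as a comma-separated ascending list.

1, 1, 1, 1

Write h(t) = t^4 + t^3 - t - 1.
Roots in ℤ_3: h(0) = 2; h(1) = 0 → root; h(2) = 0 → root.
Linear factors from roots: (t - 1), (t + 1).
Complete factorization: h(t) = (t + 1)·(t - 1)^3.
Factor degrees with multiplicity: 1 + 1 + 1 + 1 = 4.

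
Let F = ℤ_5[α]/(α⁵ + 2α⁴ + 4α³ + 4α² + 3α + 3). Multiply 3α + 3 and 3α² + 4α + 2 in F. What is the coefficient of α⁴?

Multiply in ℤ_5[α]: (3α + 3)·(3α² + 4α + 2) = 4α³ + α² + 3α + 1.
Reduced: 4α³ + α² + 3α + 1.

0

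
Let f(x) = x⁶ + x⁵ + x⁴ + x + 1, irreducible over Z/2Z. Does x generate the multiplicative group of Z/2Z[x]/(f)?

Yes

|GF(2^6)^×| = 2^6 − 1 = 63. Prime factorization: 63 = 3^2·7.
f is primitive ⇔ x has order 63 in GF(2)[x]/(f), i.e. x^(63/q) ≠ 1 for each prime q | 63.
x^(21) mod f = x⁴ + x³ + 1.
x^(9) mod f = x⁵ + x² + x + 1.
None equal 1, so x has full order 63; f is primitive.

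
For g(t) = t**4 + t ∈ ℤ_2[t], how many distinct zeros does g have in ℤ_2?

2

Evaluate at each of the 2 elements of ℤ_2:
g(0) = 0 → root; g(1) = 0 → root.
Roots: {0, 1}.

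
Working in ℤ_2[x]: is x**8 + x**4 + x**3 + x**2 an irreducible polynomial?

Write f(x) = x**8 + x**4 + x**3 + x**2.
Check for roots in ℤ_2: f(0) = 0 → root; f(1) = 0 → root.
f(0) = 0, so (x) divides f(x); f is reducible.

No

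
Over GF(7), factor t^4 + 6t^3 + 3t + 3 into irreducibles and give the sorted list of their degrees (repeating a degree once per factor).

1, 3

Write h(t) = t^4 + 6t^3 + 3t + 3.
Linear factors from roots: (t + 2).
Complete factorization: h(t) = (t + 2)·(t^3 + 4t^2 + 6t + 5).
Factor degrees with multiplicity: 1 + 3 = 4.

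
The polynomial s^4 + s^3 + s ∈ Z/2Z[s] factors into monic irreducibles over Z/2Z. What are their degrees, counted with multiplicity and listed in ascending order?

Write h(s) = s^4 + s^3 + s.
Roots in Z/2Z: h(0) = 0 → root; h(1) = 1.
Linear factors from roots: (s).
Complete factorization: h(s) = (s)·(s^3 + s^2 + 1).
Factor degrees with multiplicity: 1 + 3 = 4.

1, 3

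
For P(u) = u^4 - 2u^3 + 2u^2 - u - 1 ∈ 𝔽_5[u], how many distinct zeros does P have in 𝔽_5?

2

Evaluate at each of the 5 elements of 𝔽_5:
P(0) = 4; P(1) = 4; P(2) = 0 → root; P(3) = 1; P(4) = 0 → root.
Roots: {2, 4}.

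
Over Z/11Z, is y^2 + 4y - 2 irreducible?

Write P(y) = y^2 + 4y - 2.
Check each element of Z/11Z for a root: P(0)=9, P(1)=3, P(2)=10, P(3)=8, P(4)=8, P(5)=10, P(6)=3, P(7)=9, P(8)=6, P(9)=5, P(10)=6.
No roots. A degree-2 polynomial over a field with no linear factor is irreducible.

Yes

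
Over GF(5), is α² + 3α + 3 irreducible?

Write f(α) = α² + 3α + 3.
Check for roots in GF(5): f(0) = 3; f(1) = 2; f(2) = 3; f(3) = 1; f(4) = 1.
No roots. A degree-2 polynomial over a field with no linear factor is irreducible.

Yes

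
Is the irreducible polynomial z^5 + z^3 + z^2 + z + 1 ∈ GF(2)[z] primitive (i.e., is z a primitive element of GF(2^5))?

Write f(z) = z^5 + z^3 + z^2 + z + 1.
|GF(2^5)^×| = 2^5 − 1 = 31. Prime factorization: 31 = 31.
f is primitive ⇔ z has order 31 in GF(2)[z]/(f), i.e. z^(31/q) ≠ 1 for each prime q | 31.
z^(1) mod f = z.
None equal 1, so z has full order 31; f is primitive.

Yes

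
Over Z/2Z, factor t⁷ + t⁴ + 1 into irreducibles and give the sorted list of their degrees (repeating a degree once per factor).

7

Write g(t) = t⁷ + t⁴ + 1.
Roots in Z/2Z: g(0) = 1; g(1) = 1.
Complete factorization: g(t) = (t⁷ + t⁴ + 1).
Factor degrees with multiplicity: 7 = 7.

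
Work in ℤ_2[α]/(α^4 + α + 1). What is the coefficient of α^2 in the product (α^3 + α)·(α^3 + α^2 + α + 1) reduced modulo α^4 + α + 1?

Multiply in ℤ_2[α]: (α^3 + α)·(α^3 + α^2 + α + 1) = α^6 + α^5 + α^2 + α.
Reduce using α^4 ≡ α + 1 (mod α^4 + α + 1).
Reduced: α^3 + α^2.

1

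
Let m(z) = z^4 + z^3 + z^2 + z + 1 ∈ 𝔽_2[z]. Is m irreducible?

Yes

Check for roots in 𝔽_2: m(0) = 1; m(1) = 1.
No roots, so no linear factors.
Monic irreducibles of degree 2 over GF(2): z^2 + z + 1.
None of them divide m (all give nonzero remainder).
No irreducible factor of degree ≤ 2 exists, so m is irreducible over GF(2).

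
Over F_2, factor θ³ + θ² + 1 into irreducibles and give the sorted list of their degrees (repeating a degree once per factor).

Write h(θ) = θ³ + θ² + 1.
Roots in F_2: h(0) = 1; h(1) = 1.
Complete factorization: h(θ) = (θ³ + θ² + 1).
Factor degrees with multiplicity: 3 = 3.

3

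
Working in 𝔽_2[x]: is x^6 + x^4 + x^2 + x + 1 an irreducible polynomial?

Yes

Write h(x) = x^6 + x^4 + x^2 + x + 1.
Check for roots in 𝔽_2: h(0) = 1; h(1) = 1.
No roots, so no linear factors.
Monic irreducibles of degree 2 over GF(2): x^2 + x + 1.
None of them divide h (all give nonzero remainder).
Monic irreducibles of degree 3 over GF(2): x^3 + x + 1, x^3 + x^2 + 1.
None of them divide h (all give nonzero remainder).
No irreducible factor of degree ≤ 3 exists, so h is irreducible over GF(2).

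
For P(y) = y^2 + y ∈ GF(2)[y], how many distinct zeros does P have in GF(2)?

2

Evaluate at each of the 2 elements of GF(2):
P(0) = 0 → root; P(1) = 0 → root.
Roots: {0, 1}.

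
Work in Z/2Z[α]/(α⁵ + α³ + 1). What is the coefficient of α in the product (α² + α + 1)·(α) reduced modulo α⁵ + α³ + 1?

1

Multiply in Z/2Z[α]: (α² + α + 1)·(α) = α³ + α² + α.
Reduced: α³ + α² + α.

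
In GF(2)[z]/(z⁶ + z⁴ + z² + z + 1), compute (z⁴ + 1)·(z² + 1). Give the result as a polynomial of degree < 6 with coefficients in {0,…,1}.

Multiply in GF(2)[z]: (z⁴ + 1)·(z² + 1) = z⁶ + z⁴ + z² + 1.
Reduce using z⁶ ≡ z⁴ + z² + z + 1 (mod z⁶ + z⁴ + z² + z + 1).
Reduced: z.

z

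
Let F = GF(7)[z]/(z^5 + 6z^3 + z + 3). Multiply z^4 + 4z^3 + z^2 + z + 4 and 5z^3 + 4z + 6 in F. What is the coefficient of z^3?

1

Multiply in GF(7)[z]: (z^4 + 4z^3 + z^2 + z + 4)·(5z^3 + 4z + 6) = 5z^7 + 6z^6 + 2z^5 + 6z^4 + 6z^3 + 3z^2 + z + 3.
Reduce using z^5 ≡ z^3 + 6z + 4 (mod z^5 + 6z^3 + z + 3).
Reduced: 5z^4 + z^3 + 3z^2 + 4z + 3.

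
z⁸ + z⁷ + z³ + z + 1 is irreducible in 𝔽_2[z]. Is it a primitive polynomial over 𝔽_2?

No

Write f(z) = z⁸ + z⁷ + z³ + z + 1.
|GF(2^8)^×| = 2^8 − 1 = 255. Prime factorization: 255 = 3·5·17.
f is primitive ⇔ z has order 255 in GF(2)[z]/(f), i.e. z^(255/q) ≠ 1 for each prime q | 255.
z^(85) mod f = 1
z^(51) mod f = z⁴ + z³ + z² + z.
z^(15) mod f = z⁶ + z⁴ + z² + 1.
Since z^(85) = 1, the order of z divides 85 < 255; not primitive.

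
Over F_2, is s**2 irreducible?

Write h(s) = s**2.
Check for roots in F_2: h(0) = 0 → root; h(1) = 1.
h(0) = 0, so (s) divides h(s); h is reducible.

No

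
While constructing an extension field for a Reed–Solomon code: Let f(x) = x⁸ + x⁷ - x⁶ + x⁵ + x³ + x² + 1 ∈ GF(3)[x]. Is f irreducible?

Check for roots in GF(3): f(0) = 1; f(1) = 2; f(2) = 2.
No roots, so no linear factors.
Monic irreducibles of degree 2 over GF(3): x² + 1, x² + x - 1, x² - x - 1.
None of them divide f (all give nonzero remainder).
Degree-3 irreducible divisors: test the 8 monic irreducibles of degree 3 over GF(3).
None of them divide f (all give nonzero remainder).
Degree-4 irreducible divisors: test the 18 monic irreducibles of degree 4 over GF(3).
None of them divide f (all give nonzero remainder).
No irreducible factor of degree ≤ 4 exists, so f is irreducible over GF(3).

Yes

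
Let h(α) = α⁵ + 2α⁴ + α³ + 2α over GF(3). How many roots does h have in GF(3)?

Evaluate at each of the 3 elements of GF(3):
h(0) = 0 → root; h(1) = 0 → root; h(2) = 1.
Roots: {0, 1}.

2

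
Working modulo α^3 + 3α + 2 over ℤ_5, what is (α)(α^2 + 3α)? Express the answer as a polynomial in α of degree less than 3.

3α^2 + 2α + 3

Multiply in ℤ_5[α]: (α)·(α^2 + 3α) = α^3 + 3α^2.
Reduce using α^3 ≡ 2α + 3 (mod α^3 + 3α + 2).
Reduced: 3α^2 + 2α + 3.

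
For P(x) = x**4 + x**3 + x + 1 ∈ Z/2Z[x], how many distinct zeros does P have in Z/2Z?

Evaluate at each of the 2 elements of Z/2Z:
P(0) = 1; P(1) = 0 → root.
Roots: {1}.

1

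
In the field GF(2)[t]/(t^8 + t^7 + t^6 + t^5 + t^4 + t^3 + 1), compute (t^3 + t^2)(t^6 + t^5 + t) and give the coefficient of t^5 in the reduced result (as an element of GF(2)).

Multiply in GF(2)[t]: (t^3 + t^2)·(t^6 + t^5 + t) = t^9 + t^7 + t^4 + t^3.
Reduce using t^8 ≡ t^7 + t^6 + t^5 + t^4 + t^3 + 1 (mod t^8 + t^7 + t^6 + t^5 + t^4 + t^3 + 1).
Reduced: t^7 + t^4 + t + 1.

0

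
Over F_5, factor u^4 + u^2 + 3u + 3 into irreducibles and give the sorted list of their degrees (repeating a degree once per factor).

4

Write h(u) = u^4 + u^2 + 3u + 3.
Roots in F_5: h(0) = 3; h(1) = 3; h(2) = 4; h(3) = 2; h(4) = 2.
Complete factorization: h(u) = (u^4 + u^2 + 3u + 3).
Factor degrees with multiplicity: 4 = 4.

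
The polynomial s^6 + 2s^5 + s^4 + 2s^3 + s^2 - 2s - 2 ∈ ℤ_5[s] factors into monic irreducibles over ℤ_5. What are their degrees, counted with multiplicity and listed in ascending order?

Write h(s) = s^6 + 2s^5 + s^4 + 2s^3 + s^2 - 2s - 2.
Roots in ℤ_5: h(0) = 3; h(1) = 3; h(2) = 3; h(3) = 1; h(4) = 4.
Complete factorization: h(s) = (s^6 + 2s^5 + s^4 + 2s^3 + s^2 - 2s - 2).
Factor degrees with multiplicity: 6 = 6.

6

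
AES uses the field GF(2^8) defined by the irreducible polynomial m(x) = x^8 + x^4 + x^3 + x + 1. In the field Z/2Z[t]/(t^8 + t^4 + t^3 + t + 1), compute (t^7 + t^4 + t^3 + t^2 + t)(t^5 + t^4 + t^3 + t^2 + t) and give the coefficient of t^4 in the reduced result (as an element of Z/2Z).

1

Multiply in Z/2Z[t]: (t^7 + t^4 + t^3 + t^2 + t)·(t^5 + t^4 + t^3 + t^2 + t) = t^12 + t^11 + t^10 + t^8 + t^7 + t^4 + t^2.
Reduce using t^8 ≡ t^4 + t^3 + t + 1 (mod t^8 + t^4 + t^3 + t + 1).
Reduced: t^7 + t^4.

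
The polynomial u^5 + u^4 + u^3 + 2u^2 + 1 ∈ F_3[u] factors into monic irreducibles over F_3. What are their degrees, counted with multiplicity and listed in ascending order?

Write g(u) = u^5 + u^4 + u^3 + 2u^2 + 1.
Roots in F_3: g(0) = 1; g(1) = 0 → root; g(2) = 2.
Linear factors from roots: (u + 2).
Complete factorization: g(u) = (u + 2)·(u^2 + 1)·(u^2 + 2u + 2).
Factor degrees with multiplicity: 1 + 2 + 2 = 5.

1, 2, 2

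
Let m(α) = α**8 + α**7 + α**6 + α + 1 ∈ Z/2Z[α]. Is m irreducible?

Check for roots in Z/2Z: m(0) = 1; m(1) = 1.
No roots, so no linear factors.
Monic irreducibles of degree 2 over GF(2): α**2 + α + 1.
None of them divide m (all give nonzero remainder).
Monic irreducibles of degree 3 over GF(2): α**3 + α + 1, α**3 + α**2 + 1.
None of them divide m (all give nonzero remainder).
Monic irreducibles of degree 4 over GF(2): α**4 + α + 1, α**4 + α**3 + 1, α**4 + α**3 + α**2 + α + 1.
None of them divide m (all give nonzero remainder).
No irreducible factor of degree ≤ 4 exists, so m is irreducible over GF(2).

Yes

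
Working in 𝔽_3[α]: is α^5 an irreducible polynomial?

Write P(α) = α^5.
Check for roots in 𝔽_3: P(0) = 0 → root; P(1) = 1; P(2) = 2.
P(0) = 0, so (α) divides P(α); P is reducible.

No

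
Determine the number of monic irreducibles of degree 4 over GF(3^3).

x^(27^4) − x is the product of all monic irreducibles of degree dividing 4; Möbius inversion gives N = (1/4) Σ μ(4/d)·27^d.
Divisors of 4: 1, 2, 4; μ(4/d) for each: 0, -1, 1.
Σ = − 27^2 + 27^4 = 530712.
N = 530712/4 = 132678.

132678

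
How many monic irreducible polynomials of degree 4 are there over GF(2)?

3

Gauss's count: N_{2}(4) = (1/4) Σ_{d|4} μ(4/d)·2^d.
Divisors of 4: 1, 2, 4; μ(4/d) for each: 0, -1, 1.
Σ = − 2^2 + 2^4 = 12.
N = 12/4 = 3.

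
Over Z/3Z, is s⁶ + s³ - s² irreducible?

No

Write g(s) = s⁶ + s³ - s².
Check for roots in Z/3Z: g(0) = 0 → root; g(1) = 1; g(2) = 2.
g(0) = 0, so (s) divides g(s); g is reducible.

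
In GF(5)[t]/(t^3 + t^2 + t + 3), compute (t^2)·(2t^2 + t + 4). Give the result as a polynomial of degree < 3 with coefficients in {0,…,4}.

Multiply in GF(5)[t]: (t^2)·(2t^2 + t + 4) = 2t^4 + t^3 + 4t^2.
Reduce using t^3 ≡ 4t^2 + 4t + 2 (mod t^3 + t^2 + t + 3).
Reduced: 3t^2 + 3.

3t^2 + 3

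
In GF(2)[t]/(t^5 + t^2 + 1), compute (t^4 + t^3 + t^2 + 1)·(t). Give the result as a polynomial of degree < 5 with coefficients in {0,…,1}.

Multiply in GF(2)[t]: (t^4 + t^3 + t^2 + 1)·(t) = t^5 + t^4 + t^3 + t.
Reduce using t^5 ≡ t^2 + 1 (mod t^5 + t^2 + 1).
Reduced: t^4 + t^3 + t^2 + t + 1.

t^4 + t^3 + t^2 + t + 1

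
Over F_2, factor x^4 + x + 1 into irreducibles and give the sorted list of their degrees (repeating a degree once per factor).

4

Write f(x) = x^4 + x + 1.
Roots in F_2: f(0) = 1; f(1) = 1.
Complete factorization: f(x) = (x^4 + x + 1).
Factor degrees with multiplicity: 4 = 4.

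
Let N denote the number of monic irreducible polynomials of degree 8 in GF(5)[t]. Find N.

48750

By the necklace-counting formula, N_5(8) = (1/8) Σ_{d|8} μ(8/d)·5^d.
Divisors of 8: 1, 2, 4, 8; μ(8/d) for each: 0, 0, -1, 1.
Σ = − 5^4 + 5^8 = 390000.
N = 390000/8 = 48750.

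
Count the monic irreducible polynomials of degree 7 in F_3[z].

312

The number of monic irreducibles of degree 7 over GF(3) is (1/7)·Σ_{d∣7} μ(7/d) 3^d.
Divisors of 7: 1, 7; μ(7/d) for each: -1, 1.
Σ = − 3^1 + 3^7 = 2184.
N = 2184/7 = 312.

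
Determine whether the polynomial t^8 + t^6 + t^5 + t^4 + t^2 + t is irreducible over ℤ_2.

No

Write h(t) = t^8 + t^6 + t^5 + t^4 + t^2 + t.
Check for roots in ℤ_2: h(0) = 0 → root; h(1) = 0 → root.
h(0) = 0, so (t) divides h(t); h is reducible.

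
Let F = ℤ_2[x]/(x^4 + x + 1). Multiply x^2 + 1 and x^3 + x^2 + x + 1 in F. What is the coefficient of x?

Multiply in ℤ_2[x]: (x^2 + 1)·(x^3 + x^2 + x + 1) = x^5 + x^4 + x + 1.
Reduce using x^4 ≡ x + 1 (mod x^4 + x + 1).
Reduced: x^2 + x.

1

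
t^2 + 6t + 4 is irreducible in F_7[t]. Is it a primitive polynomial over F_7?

Write f(t) = t^2 + 6t + 4.
|GF(7^2)^×| = 7^2 − 1 = 48. Prime factorization: 48 = 2^4·3.
f is primitive ⇔ t has order 48 in GF(7)[t]/(f), i.e. t^(48/q) ≠ 1 for each prime q | 48.
t^(24) mod f = 1
t^(16) mod f = 2.
Since t^(24) = 1, the order of t divides 24 < 48; not primitive.

No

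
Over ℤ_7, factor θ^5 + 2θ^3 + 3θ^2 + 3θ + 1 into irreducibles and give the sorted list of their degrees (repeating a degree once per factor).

Write g(θ) = θ^5 + 2θ^3 + 3θ^2 + 3θ + 1.
Complete factorization: g(θ) = (θ^5 + 2θ^3 + 3θ^2 + 3θ + 1).
Factor degrees with multiplicity: 5 = 5.

5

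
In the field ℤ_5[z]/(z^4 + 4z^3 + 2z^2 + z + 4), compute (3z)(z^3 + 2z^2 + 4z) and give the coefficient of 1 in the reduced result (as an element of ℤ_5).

3

Multiply in ℤ_5[z]: (3z)·(z^3 + 2z^2 + 4z) = 3z^4 + z^3 + 2z^2.
Reduce using z^4 ≡ z^3 + 3z^2 + 4z + 1 (mod z^4 + 4z^3 + 2z^2 + z + 4).
Reduced: 4z^3 + z^2 + 2z + 3.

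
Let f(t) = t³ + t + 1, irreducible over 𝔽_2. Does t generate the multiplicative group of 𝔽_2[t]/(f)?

Yes

|GF(2^3)^×| = 2^3 − 1 = 7. Prime factorization: 7 = 7.
f is primitive ⇔ t has order 7 in GF(2)[t]/(f), i.e. t^(7/q) ≠ 1 for each prime q | 7.
t^(1) mod f = t.
None equal 1, so t has full order 7; f is primitive.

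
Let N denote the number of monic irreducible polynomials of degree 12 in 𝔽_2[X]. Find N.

335

Gauss's count: N_{2}(12) = (1/12) Σ_{d|12} μ(12/d)·2^d.
Divisors of 12: 1, 2, 3, 4, 6, 12; μ(12/d) for each: 0, 1, 0, -1, -1, 1.
Σ = 2^2 − 2^4 − 2^6 + 2^12 = 4020.
N = 4020/12 = 335.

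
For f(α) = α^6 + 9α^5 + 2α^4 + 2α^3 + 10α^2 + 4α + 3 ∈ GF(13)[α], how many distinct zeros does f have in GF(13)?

3

Evaluate at each of the 13 elements of GF(13):
f(0) = 3; f(1) = 5; f(2) = 9; f(3) = 0 → root; f(4) = 0 → root; f(5) = 10; f(6) = 9; f(7) = 10; f(8) = 4; f(9) = 0 → root; f(10) = 5; f(11) = 9; f(12) = 1.
Roots: {3, 4, 9}.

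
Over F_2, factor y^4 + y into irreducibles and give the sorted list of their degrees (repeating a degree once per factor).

1, 1, 2

Write g(y) = y^4 + y.
Roots in F_2: g(0) = 0 → root; g(1) = 0 → root.
Linear factors from roots: (y), (y + 1).
Complete factorization: g(y) = (y)·(y + 1)·(y^2 + y + 1).
Factor degrees with multiplicity: 1 + 1 + 2 = 4.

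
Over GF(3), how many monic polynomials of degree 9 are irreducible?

2184

The number of monic irreducibles of degree 9 over GF(3) is (1/9)·Σ_{d∣9} μ(9/d) 3^d.
Divisors of 9: 1, 3, 9; μ(9/d) for each: 0, -1, 1.
Σ = − 3^3 + 3^9 = 19656.
N = 19656/9 = 2184.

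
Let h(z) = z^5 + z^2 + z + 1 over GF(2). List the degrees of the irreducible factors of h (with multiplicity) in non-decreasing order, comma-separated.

1, 1, 3

Roots in GF(2): h(0) = 1; h(1) = 0 → root.
Linear factors from roots: (z + 1).
Complete factorization: h(z) = (z + 1)^2·(z^3 + z + 1).
Factor degrees with multiplicity: 1 + 1 + 3 = 5.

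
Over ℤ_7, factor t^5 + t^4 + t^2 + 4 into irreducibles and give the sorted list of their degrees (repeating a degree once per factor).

Write g(t) = t^5 + t^4 + t^2 + 4.
Linear factors from roots: (t + 6), (t + 5).
Complete factorization: g(t) = (t + 5)·(t + 6)·(t^3 + 4t^2 + 3t + 2).
Factor degrees with multiplicity: 1 + 1 + 3 = 5.

1, 1, 3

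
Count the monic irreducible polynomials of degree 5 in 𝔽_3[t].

The number of monic irreducibles of degree 5 over GF(3) is (1/5)·Σ_{d∣5} μ(5/d) 3^d.
Divisors of 5: 1, 5; μ(5/d) for each: -1, 1.
Σ = − 3^1 + 3^5 = 240.
N = 240/5 = 48.

48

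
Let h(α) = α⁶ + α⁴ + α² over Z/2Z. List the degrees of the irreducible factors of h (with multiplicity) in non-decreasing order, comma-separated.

1, 1, 2, 2

Roots in Z/2Z: h(0) = 0 → root; h(1) = 1.
Linear factors from roots: (α).
Complete factorization: h(α) = (α)^2·(α² + α + 1)^2.
Factor degrees with multiplicity: 1 + 1 + 2 + 2 = 6.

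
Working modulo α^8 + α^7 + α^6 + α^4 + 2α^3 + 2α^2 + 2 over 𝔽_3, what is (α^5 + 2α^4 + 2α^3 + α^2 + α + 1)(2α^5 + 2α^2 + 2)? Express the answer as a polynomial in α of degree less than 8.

2α^7 + α^6 + 2α^5 + α^4 + 2α^3 + α + 2

Multiply in 𝔽_3[α]: (α^5 + 2α^4 + 2α^3 + α^2 + α + 1)·(2α^5 + 2α^2 + 2) = 2α^10 + α^9 + α^8 + α^7 + 2α^5 + α^2 + 2α + 2.
Reduce using α^8 ≡ 2α^7 + 2α^6 + 2α^4 + α^3 + α^2 + 1 (mod α^8 + α^7 + α^6 + α^4 + 2α^3 + 2α^2 + 2).
Reduced: 2α^7 + α^6 + 2α^5 + α^4 + 2α^3 + α + 2.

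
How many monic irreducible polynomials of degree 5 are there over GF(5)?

624

The number of monic irreducibles of degree 5 over GF(5) is (1/5)·Σ_{d∣5} μ(5/d) 5^d.
Divisors of 5: 1, 5; μ(5/d) for each: -1, 1.
Σ = − 5^1 + 5^5 = 3120.
N = 3120/5 = 624.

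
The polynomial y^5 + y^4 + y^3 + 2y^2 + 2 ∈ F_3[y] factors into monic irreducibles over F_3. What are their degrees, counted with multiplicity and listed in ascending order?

Write g(y) = y^5 + y^4 + y^3 + 2y^2 + 2.
Roots in F_3: g(0) = 2; g(1) = 1; g(2) = 0 → root.
Linear factors from roots: (y + 1).
Complete factorization: g(y) = (y + 1)^2·(y^3 + 2y^2 + 2y + 2).
Factor degrees with multiplicity: 1 + 1 + 3 = 5.

1, 1, 3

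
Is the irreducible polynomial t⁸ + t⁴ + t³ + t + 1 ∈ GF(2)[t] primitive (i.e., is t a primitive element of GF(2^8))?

Write f(t) = t⁸ + t⁴ + t³ + t + 1.
|GF(2^8)^×| = 2^8 − 1 = 255. Prime factorization: 255 = 3·5·17.
f is primitive ⇔ t has order 255 in GF(2)[t]/(f), i.e. t^(255/q) ≠ 1 for each prime q | 255.
t^(85) mod f = t⁷ + t⁵ + t⁴ + t³ + t² + 1.
t^(51) mod f = 1
t^(15) mod f = t⁵ + t³ + t² + t + 1.
Since t^(51) = 1, the order of t divides 51 < 255; not primitive.

No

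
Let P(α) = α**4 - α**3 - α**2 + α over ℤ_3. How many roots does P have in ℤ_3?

3

Evaluate at each of the 3 elements of ℤ_3:
P(0) = 0 → root; P(1) = 0 → root; P(2) = 0 → root.
Roots: {0, 1, 2}.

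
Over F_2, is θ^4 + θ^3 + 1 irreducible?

Write m(θ) = θ^4 + θ^3 + 1.
Check for roots in F_2: m(0) = 1; m(1) = 1.
No roots, so no linear factors.
Monic irreducibles of degree 2 over GF(2): θ^2 + θ + 1.
None of them divide m (all give nonzero remainder).
No irreducible factor of degree ≤ 2 exists, so m is irreducible over GF(2).

Yes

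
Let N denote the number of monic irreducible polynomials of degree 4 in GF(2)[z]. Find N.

3

By the necklace-counting formula, N_2(4) = (1/4) Σ_{d|4} μ(4/d)·2^d.
Divisors of 4: 1, 2, 4; μ(4/d) for each: 0, -1, 1.
Σ = − 2^2 + 2^4 = 12.
N = 12/4 = 3.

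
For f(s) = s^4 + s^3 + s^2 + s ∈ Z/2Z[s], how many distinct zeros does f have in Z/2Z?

2

Evaluate at each of the 2 elements of Z/2Z:
f(0) = 0 → root; f(1) = 0 → root.
Roots: {0, 1}.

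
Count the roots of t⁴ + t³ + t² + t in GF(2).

Write g(t) = t⁴ + t³ + t² + t.
Evaluate at each of the 2 elements of GF(2):
g(0) = 0 → root; g(1) = 0 → root.
Roots: {0, 1}.

2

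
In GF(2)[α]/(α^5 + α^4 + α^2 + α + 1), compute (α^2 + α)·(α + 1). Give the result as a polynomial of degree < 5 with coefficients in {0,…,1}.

α^3 + α

Multiply in GF(2)[α]: (α^2 + α)·(α + 1) = α^3 + α.
Reduced: α^3 + α.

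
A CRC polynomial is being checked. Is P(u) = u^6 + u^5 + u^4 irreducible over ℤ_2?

Check for roots in ℤ_2: P(0) = 0 → root; P(1) = 1.
P(0) = 0, so (u) divides P(u); P is reducible.

No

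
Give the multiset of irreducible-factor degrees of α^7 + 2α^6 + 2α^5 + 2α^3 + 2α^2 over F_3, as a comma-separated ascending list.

1, 1, 1, 1, 3

Write f(α) = α^7 + 2α^6 + 2α^5 + 2α^3 + 2α^2.
Roots in F_3: f(0) = 0 → root; f(1) = 0 → root; f(2) = 2.
Linear factors from roots: (α), (α + 2).
Complete factorization: f(α) = (α)^2·(α + 2)^2·(α^3 + α^2 + 2).
Factor degrees with multiplicity: 1 + 1 + 1 + 1 + 3 = 7.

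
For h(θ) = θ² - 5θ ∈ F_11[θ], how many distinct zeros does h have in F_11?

Evaluate at each of the 11 elements of F_11:
h(0) = 0 → root; h(1) = 7; h(2) = 5; h(3) = 5; h(4) = 7; h(5) = 0 → root; h(6) = 6; h(7) = 3; h(8) = 2; h(9) = 3; h(10) = 6.
Roots: {0, 5}.

2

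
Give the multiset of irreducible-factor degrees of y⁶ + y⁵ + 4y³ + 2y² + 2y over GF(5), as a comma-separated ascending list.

Write h(y) = y⁶ + y⁵ + 4y³ + 2y² + 2y.
Roots in GF(5): h(0) = 0 → root; h(1) = 0 → root; h(2) = 0 → root; h(3) = 4; h(4) = 1.
Linear factors from roots: (y), (y + 4), (y + 3).
Complete factorization: h(y) = (y)·(y + 4)·(y + 3)^2·(y² + y + 2).
Factor degrees with multiplicity: 1 + 1 + 1 + 1 + 2 = 6.

1, 1, 1, 1, 2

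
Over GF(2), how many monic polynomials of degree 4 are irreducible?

The number of monic irreducibles of degree 4 over GF(2) is (1/4)·Σ_{d∣4} μ(4/d) 2^d.
Divisors of 4: 1, 2, 4; μ(4/d) for each: 0, -1, 1.
Σ = − 2^2 + 2^4 = 12.
N = 12/4 = 3.

3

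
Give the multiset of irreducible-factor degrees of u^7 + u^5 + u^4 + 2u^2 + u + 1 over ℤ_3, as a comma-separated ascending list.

7

Write h(u) = u^7 + u^5 + u^4 + 2u^2 + u + 1.
Roots in ℤ_3: h(0) = 1; h(1) = 1; h(2) = 1.
Complete factorization: h(u) = (u^7 + u^5 + u^4 + 2u^2 + u + 1).
Factor degrees with multiplicity: 7 = 7.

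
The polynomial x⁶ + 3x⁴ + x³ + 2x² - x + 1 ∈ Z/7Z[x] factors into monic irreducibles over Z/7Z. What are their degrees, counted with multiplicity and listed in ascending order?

1, 1, 1, 1, 2

Write f(x) = x⁶ + 3x⁴ + x³ + 2x² - x + 1.
Linear factors from roots: (x - 1), (x - 3), (x + 1).
Complete factorization: f(x) = (x + 1)·(x - 1)·(x - 3)^2·(x² - x + 3).
Factor degrees with multiplicity: 1 + 1 + 1 + 1 + 2 = 6.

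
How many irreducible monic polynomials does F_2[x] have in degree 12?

335

x^(2^12) − x is the product of all monic irreducibles of degree dividing 12; Möbius inversion gives N = (1/12) Σ μ(12/d)·2^d.
Divisors of 12: 1, 2, 3, 4, 6, 12; μ(12/d) for each: 0, 1, 0, -1, -1, 1.
Σ = 2^2 − 2^4 − 2^6 + 2^12 = 4020.
N = 4020/12 = 335.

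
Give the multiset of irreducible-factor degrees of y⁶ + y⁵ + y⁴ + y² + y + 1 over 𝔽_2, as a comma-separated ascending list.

Write f(y) = y⁶ + y⁵ + y⁴ + y² + y + 1.
Roots in 𝔽_2: f(0) = 1; f(1) = 0 → root.
Linear factors from roots: (y + 1).
Complete factorization: f(y) = (y + 1)^4·(y² + y + 1).
Factor degrees with multiplicity: 1 + 1 + 1 + 1 + 2 = 6.

1, 1, 1, 1, 2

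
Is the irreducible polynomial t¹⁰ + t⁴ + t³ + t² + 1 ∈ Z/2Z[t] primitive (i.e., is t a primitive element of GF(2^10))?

Write f(t) = t¹⁰ + t⁴ + t³ + t² + 1.
|GF(2^10)^×| = 2^10 − 1 = 1023. Prime factorization: 1023 = 3·11·31.
f is primitive ⇔ t has order 1023 in GF(2)[t]/(f), i.e. t^(1023/q) ≠ 1 for each prime q | 1023.
t^(341) mod f = 1
t^(93) mod f = t⁹ + t⁸ + t⁷ + t³ + t² + t + 1.
t^(33) mod f = t⁹ + t⁶ + t³ + t + 1.
Since t^(341) = 1, the order of t divides 341 < 1023; not primitive.

No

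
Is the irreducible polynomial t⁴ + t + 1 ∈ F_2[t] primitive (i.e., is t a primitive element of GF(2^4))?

Write f(t) = t⁴ + t + 1.
|GF(2^4)^×| = 2^4 − 1 = 15. Prime factorization: 15 = 3·5.
f is primitive ⇔ t has order 15 in GF(2)[t]/(f), i.e. t^(15/q) ≠ 1 for each prime q | 15.
t^(5) mod f = t² + t.
t^(3) mod f = t³.
None equal 1, so t has full order 15; f is primitive.

Yes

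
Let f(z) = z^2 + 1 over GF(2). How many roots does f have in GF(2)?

Evaluate at each of the 2 elements of GF(2):
f(0) = 1; f(1) = 0 → root.
Roots: {1}.

1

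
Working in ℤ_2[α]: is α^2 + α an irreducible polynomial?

Write P(α) = α^2 + α.
Check for roots in ℤ_2: P(0) = 0 → root; P(1) = 0 → root.
P(0) = 0, so (α) divides P(α); P is reducible.

No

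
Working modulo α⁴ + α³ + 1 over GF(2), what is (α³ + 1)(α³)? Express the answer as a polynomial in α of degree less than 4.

Multiply in GF(2)[α]: (α³ + 1)·(α³) = α⁶ + α³.
Reduce using α⁴ ≡ α³ + 1 (mod α⁴ + α³ + 1).
Reduced: α² + α + 1.

α^2 + α + 1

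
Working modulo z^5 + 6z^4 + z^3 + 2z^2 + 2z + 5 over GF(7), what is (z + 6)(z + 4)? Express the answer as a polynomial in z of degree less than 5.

Multiply in GF(7)[z]: (z + 6)·(z + 4) = z^2 + 3z + 3.
Reduced: z^2 + 3z + 3.

z^2 + 3z + 3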